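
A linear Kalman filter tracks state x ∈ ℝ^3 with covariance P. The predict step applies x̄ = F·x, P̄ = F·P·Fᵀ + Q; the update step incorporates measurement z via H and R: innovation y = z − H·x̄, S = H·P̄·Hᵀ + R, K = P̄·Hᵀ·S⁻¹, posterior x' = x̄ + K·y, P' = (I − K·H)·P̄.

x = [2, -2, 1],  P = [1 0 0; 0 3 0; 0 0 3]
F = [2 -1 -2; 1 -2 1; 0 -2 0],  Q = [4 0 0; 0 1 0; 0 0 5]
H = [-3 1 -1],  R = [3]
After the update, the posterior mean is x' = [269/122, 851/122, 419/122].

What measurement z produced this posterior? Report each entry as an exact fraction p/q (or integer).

x̄ = F·x = [4, 7, 4]
P̄ = F·P·Fᵀ + Q = [23 2 6; 2 17 12; 6 12 17]
S = H·P̄·Hᵀ + R = [244]
K = P̄·Hᵀ·S⁻¹ = [-73/244; -1/244; -23/244]
x' − x̄ = [-219/122, -3/122, -69/122] = K·y
y = (KᵀK)⁻¹·Kᵀ·(x' − x̄) = [6]
z = y + H·x̄ = [6] + [-9] = [-3]

z = [-3]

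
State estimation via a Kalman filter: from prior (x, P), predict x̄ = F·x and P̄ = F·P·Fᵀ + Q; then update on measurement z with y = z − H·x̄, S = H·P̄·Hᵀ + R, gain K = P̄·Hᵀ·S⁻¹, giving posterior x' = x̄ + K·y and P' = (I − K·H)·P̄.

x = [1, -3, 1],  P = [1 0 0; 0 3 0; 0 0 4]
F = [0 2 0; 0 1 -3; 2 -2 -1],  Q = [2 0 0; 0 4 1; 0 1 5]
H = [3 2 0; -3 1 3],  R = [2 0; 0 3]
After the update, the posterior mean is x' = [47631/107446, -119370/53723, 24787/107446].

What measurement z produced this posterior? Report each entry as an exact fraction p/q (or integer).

x̄ = F·x = [-6, -6, 7]
P̄ = F·P·Fᵀ + Q = [14 6 -12; 6 43 7; -12 7 25]
S = H·P̄·Hᵀ + R = [372 -124; -124 619]
K = P̄·Hᵀ·S⁻¹ = [12249/107446 -162/1733; 17520/53723 242/1733; 507/107446 332/1733]
x' − x̄ = [692307/107446, 202968/53723, -727335/107446] = K·y
y = (KᵀK)⁻¹·Kᵀ·(x' − x̄) = [27, -36]
z = y + H·x̄ = [27, -36] + [-30, 33] = [-3, -3]

z = [-3, -3]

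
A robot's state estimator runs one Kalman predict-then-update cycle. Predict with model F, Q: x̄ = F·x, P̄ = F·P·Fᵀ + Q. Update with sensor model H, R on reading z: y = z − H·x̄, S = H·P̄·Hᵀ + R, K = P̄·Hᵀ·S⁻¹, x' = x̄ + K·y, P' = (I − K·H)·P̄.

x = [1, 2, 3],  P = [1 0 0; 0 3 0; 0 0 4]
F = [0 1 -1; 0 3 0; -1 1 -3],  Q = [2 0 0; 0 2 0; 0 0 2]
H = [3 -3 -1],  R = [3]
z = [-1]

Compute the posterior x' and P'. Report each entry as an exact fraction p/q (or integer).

x̄ = F·x = [-1, 6, -8]
P̄ = F·P·Fᵀ + Q = [9 9 15; 9 29 9; 15 9 42]
y = z − H·x̄ = [12]
S = H·P̄·Hᵀ + R = [189]
K = P̄·Hᵀ·S⁻¹ = [-5/63; -23/63; -8/63]
x' = x̄ + K·y = [-41/21, 34/21, -200/21]
P' = (I − K·H)·P̄ = [164/21 74/21 275/21; 74/21 80/21 5/21; 275/21 5/21 818/21]

x' = [-41/21, 34/21, -200/21]
P' = [164/21 74/21 275/21; 74/21 80/21 5/21; 275/21 5/21 818/21]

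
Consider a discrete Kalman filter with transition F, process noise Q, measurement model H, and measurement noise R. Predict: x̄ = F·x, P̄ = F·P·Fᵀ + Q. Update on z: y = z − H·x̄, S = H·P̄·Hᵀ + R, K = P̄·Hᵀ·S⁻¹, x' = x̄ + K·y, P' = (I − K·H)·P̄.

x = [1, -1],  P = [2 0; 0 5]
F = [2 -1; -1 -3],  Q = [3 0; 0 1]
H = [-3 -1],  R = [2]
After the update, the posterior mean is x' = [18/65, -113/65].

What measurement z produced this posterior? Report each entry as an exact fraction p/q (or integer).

z = [1]

x̄ = F·x = [3, 2]
P̄ = F·P·Fᵀ + Q = [16 11; 11 48]
S = H·P̄·Hᵀ + R = [260]
K = P̄·Hᵀ·S⁻¹ = [-59/260; -81/260]
x' − x̄ = [-177/65, -243/65] = K·y
y = (KᵀK)⁻¹·Kᵀ·(x' − x̄) = [12]
z = y + H·x̄ = [12] + [-11] = [1]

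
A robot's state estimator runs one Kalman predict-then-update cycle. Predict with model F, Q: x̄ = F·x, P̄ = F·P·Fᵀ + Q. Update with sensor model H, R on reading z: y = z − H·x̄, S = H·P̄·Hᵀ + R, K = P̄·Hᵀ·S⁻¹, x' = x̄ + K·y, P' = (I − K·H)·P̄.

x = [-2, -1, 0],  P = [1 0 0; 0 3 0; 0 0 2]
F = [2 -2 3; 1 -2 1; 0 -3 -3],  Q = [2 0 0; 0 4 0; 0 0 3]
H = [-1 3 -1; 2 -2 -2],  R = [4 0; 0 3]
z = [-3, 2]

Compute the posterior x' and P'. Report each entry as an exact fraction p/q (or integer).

x̄ = F·x = [-2, 0, 3]
P̄ = F·P·Fᵀ + Q = [36 20 0; 20 19 12; 0 12 48]
y = z − H·x̄ = [-2, 12]
S = H·P̄·Hᵀ + R = [67 22; 22 351]
K = P̄·Hᵀ·S⁻¹ = [7720/23033 1616/23033; 9259/23033 -2024/23033; -1572/23033 -7776/23033]
x' = x̄ + K·y = [-42114/23033, -42806/23033, -21069/23033]
P' = (I − K·H)·P̄ = [592196/23033 303212/23033 286560/23033; 303212/23033 161624/23033 144624/23033; 286560/23033 144624/23033 153600/23033]

x' = [-42114/23033, -42806/23033, -21069/23033]
P' = [592196/23033 303212/23033 286560/23033; 303212/23033 161624/23033 144624/23033; 286560/23033 144624/23033 153600/23033]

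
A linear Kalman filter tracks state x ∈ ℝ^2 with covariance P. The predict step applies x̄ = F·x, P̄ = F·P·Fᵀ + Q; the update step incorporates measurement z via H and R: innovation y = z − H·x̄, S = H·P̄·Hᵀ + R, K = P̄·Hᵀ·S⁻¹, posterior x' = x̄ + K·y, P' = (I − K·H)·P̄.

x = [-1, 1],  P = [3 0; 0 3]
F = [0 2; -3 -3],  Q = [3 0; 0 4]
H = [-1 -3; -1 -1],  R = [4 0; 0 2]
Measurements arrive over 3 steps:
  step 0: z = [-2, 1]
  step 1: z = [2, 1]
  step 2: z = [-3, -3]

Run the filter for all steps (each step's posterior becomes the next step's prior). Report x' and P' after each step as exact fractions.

step 0: x̄ = F·x = [2, 0]
step 0: P̄ = F·P·Fᵀ + Q = [15 -18; -18 58]
step 0: y = z − H·x̄ = [0, 3]
step 0: S = H·P̄·Hᵀ + R = [433 117; 117 39]
step 0: K = P̄·Hᵀ·S⁻¹ = [15/41 -544/533; -18/41 466/1599]
step 0: x' = x̄ + K·y = [-566/533, 466/533]
step 0: P' = (I − K·H)·P̄ = [2022/533 -934/533; -934/533 1870/1599]
step 1: x̄ = F·x = [932/533, 300/533]
step 1: P̄ = F·P·Fᵀ + Q = [12277/1599 1864/533; 1864/533 9128/533]
step 1: y = z − H·x̄ = [2898/533, 1765/533]
step 1: S = H·P̄·Hᵀ + R = [298681/1599 116797/1599; 116797/1599 54043/1599]
step 1: K = P̄·Hᵀ·S⁻¹ = [161643/781763 -607826/781763; -278440/781763 124744/781763]
step 1: x' = x̄ + K·y = [233080/781763, -660820/781763]
step 1: P' = (I − K·H)·P̄ = [2146764/781763 -931112/781763; -931112/781763 681624/781763]
step 2: x̄ = F·x = [-1321640/781763, 1283220/781763]
step 2: P̄ = F·P·Fᵀ + Q = [5071785/781763 1496928/781763; 1496928/781763 11822528/781763]
step 2: y = z − H·x̄ = [182731/781763, -2383709/781763]
step 2: S = H·P̄·Hᵀ + R = [123583157/781763 46527081/781763; 46527081/781763 21451695/781763]
step 2: K = P̄·Hᵀ·S⁻¹ = [21423741/103675693 -78212934/103675693; -36932768/103675693 47194880/311027079]
step 2: x' = x̄ + K·y = [68217239/103675693, 340731172/311027079]
step 2: P' = (I − K·H)·P̄ = [277486284/103675693 -121060416/103675693; -121060416/103675693 268791488/311027079]

step 0: x' = [-566/533, 466/533], P' = [2022/533 -934/533; -934/533 1870/1599]
step 1: x' = [233080/781763, -660820/781763], P' = [2146764/781763 -931112/781763; -931112/781763 681624/781763]
step 2: x' = [68217239/103675693, 340731172/311027079], P' = [277486284/103675693 -121060416/103675693; -121060416/103675693 268791488/311027079]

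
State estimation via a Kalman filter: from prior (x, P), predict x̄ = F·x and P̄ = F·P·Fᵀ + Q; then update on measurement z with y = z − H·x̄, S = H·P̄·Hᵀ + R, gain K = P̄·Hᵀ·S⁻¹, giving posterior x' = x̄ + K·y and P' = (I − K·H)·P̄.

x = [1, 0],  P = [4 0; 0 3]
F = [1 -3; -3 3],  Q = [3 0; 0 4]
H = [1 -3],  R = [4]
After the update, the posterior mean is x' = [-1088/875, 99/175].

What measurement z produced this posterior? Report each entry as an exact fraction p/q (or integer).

x̄ = F·x = [1, -3]
P̄ = F·P·Fᵀ + Q = [34 -39; -39 67]
S = H·P̄·Hᵀ + R = [875]
K = P̄·Hᵀ·S⁻¹ = [151/875; -48/175]
x' − x̄ = [-1963/875, 624/175] = K·y
y = (KᵀK)⁻¹·Kᵀ·(x' − x̄) = [-13]
z = y + H·x̄ = [-13] + [10] = [-3]

z = [-3]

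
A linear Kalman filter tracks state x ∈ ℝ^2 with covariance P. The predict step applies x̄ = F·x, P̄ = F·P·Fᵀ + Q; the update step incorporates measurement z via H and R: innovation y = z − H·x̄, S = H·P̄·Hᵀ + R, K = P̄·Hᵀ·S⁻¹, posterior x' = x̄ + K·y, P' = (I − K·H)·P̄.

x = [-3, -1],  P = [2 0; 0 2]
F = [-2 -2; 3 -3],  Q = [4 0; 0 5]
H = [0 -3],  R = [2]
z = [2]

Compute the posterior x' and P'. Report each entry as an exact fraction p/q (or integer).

x̄ = F·x = [8, -6]
P̄ = F·P·Fᵀ + Q = [20 0; 0 41]
y = z − H·x̄ = [-16]
S = H·P̄·Hᵀ + R = [371]
K = P̄·Hᵀ·S⁻¹ = [0; -123/371]
x' = x̄ + K·y = [8, -258/371]
P' = (I − K·H)·P̄ = [20 0; 0 82/371]

x' = [8, -258/371]
P' = [20 0; 0 82/371]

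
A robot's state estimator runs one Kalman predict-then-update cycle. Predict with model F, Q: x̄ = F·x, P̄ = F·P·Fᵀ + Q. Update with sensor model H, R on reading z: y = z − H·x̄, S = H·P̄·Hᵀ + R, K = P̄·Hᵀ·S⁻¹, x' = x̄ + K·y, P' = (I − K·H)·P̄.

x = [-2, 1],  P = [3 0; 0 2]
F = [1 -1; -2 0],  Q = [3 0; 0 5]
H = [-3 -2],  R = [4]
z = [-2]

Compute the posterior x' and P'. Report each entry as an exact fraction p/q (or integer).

x̄ = F·x = [-3, 4]
P̄ = F·P·Fᵀ + Q = [8 -6; -6 17]
y = z − H·x̄ = [-3]
S = H·P̄·Hᵀ + R = [72]
K = P̄·Hᵀ·S⁻¹ = [-1/6; -2/9]
x' = x̄ + K·y = [-5/2, 14/3]
P' = (I − K·H)·P̄ = [6 -26/3; -26/3 121/9]

x' = [-5/2, 14/3]
P' = [6 -26/3; -26/3 121/9]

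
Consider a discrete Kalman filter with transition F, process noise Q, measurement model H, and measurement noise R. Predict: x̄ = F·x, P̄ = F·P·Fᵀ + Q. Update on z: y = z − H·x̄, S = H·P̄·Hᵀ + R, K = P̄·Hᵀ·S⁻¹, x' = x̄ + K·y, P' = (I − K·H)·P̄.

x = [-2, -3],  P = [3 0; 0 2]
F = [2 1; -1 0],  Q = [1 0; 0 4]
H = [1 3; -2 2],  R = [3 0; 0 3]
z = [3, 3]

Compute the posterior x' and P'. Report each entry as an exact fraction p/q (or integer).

x̄ = F·x = [-7, 2]
P̄ = F·P·Fᵀ + Q = [15 -6; -6 7]
y = z − H·x̄ = [4, -15]
S = H·P̄·Hᵀ + R = [45 36; 36 139]
K = P̄·Hᵀ·S⁻¹ = [365/1653 -198/551; 383/1653 70/551]
x' = x̄ + K·y = [-1201/1653, 1688/1653]
P' = (I − K·H)·P̄ = [314/551 17/551; 17/551 122/551]

x' = [-1201/1653, 1688/1653]
P' = [314/551 17/551; 17/551 122/551]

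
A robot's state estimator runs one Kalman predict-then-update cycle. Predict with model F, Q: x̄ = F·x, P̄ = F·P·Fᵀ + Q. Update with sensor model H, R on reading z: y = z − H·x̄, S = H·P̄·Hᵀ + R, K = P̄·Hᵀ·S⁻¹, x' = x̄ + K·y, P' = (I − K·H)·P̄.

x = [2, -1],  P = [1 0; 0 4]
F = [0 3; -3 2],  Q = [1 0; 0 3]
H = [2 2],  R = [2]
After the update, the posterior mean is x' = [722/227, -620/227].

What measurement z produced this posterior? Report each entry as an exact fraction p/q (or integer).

z = [1]

x̄ = F·x = [-3, -8]
P̄ = F·P·Fᵀ + Q = [37 24; 24 28]
S = H·P̄·Hᵀ + R = [454]
K = P̄·Hᵀ·S⁻¹ = [61/227; 52/227]
x' − x̄ = [1403/227, 1196/227] = K·y
y = (KᵀK)⁻¹·Kᵀ·(x' − x̄) = [23]
z = y + H·x̄ = [23] + [-22] = [1]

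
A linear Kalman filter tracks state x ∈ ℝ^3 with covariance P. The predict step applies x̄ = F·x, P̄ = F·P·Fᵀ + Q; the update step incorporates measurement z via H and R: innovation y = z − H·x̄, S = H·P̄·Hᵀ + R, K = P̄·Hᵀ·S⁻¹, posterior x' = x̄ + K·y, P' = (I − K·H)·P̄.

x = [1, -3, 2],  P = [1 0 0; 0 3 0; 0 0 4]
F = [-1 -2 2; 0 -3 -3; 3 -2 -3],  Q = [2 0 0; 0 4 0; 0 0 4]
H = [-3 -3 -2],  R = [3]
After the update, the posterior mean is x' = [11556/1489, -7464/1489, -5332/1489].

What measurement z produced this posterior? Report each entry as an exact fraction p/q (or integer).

z = [-1]

x̄ = F·x = [9, 3, 3]
P̄ = F·P·Fᵀ + Q = [31 -6 -15; -6 67 54; -15 54 61]
S = H·P̄·Hᵀ + R = [1489]
K = P̄·Hᵀ·S⁻¹ = [-45/1489; -291/1489; -239/1489]
x' − x̄ = [-1845/1489, -11931/1489, -9799/1489] = K·y
y = (KᵀK)⁻¹·Kᵀ·(x' − x̄) = [41]
z = y + H·x̄ = [41] + [-42] = [-1]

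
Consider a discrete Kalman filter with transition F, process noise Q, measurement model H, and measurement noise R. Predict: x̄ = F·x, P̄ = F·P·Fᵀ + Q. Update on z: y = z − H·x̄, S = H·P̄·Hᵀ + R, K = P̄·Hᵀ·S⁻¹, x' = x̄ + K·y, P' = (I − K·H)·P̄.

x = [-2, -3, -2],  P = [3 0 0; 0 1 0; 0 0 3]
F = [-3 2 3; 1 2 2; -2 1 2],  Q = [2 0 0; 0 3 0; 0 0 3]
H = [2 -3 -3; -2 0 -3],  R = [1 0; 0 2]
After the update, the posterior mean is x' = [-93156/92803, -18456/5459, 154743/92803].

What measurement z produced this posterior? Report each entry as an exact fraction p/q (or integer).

z = [3, -3]

x̄ = F·x = [-6, -12, -3]
P̄ = F·P·Fᵀ + Q = [60 13 38; 13 22 8; 38 8 28]
S = H·P̄·Hᵀ + R = [223 162; 162 950]
K = P̄·Hᵀ·S⁻¹ = [3279/92803 -23418/92803; -1550/5459 -23/5459; -2240/92803 -15248/92803]
x' − x̄ = [463662/92803, 47052/5459, 433152/92803] = K·y
y = (KᵀK)⁻¹·Kᵀ·(x' − x̄) = [-30, -24]
z = y + H·x̄ = [-30, -24] + [33, 21] = [3, -3]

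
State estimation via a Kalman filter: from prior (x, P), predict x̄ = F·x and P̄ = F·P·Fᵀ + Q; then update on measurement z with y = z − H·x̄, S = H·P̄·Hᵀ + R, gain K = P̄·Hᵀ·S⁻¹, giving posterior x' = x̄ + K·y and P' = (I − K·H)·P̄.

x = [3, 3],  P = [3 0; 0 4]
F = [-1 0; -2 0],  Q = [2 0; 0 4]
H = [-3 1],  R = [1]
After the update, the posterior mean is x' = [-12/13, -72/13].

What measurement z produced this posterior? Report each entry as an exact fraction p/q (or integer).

x̄ = F·x = [-3, -6]
P̄ = F·P·Fᵀ + Q = [5 6; 6 16]
S = H·P̄·Hᵀ + R = [26]
K = P̄·Hᵀ·S⁻¹ = [-9/26; -1/13]
x' − x̄ = [27/13, 6/13] = K·y
y = (KᵀK)⁻¹·Kᵀ·(x' − x̄) = [-6]
z = y + H·x̄ = [-6] + [3] = [-3]

z = [-3]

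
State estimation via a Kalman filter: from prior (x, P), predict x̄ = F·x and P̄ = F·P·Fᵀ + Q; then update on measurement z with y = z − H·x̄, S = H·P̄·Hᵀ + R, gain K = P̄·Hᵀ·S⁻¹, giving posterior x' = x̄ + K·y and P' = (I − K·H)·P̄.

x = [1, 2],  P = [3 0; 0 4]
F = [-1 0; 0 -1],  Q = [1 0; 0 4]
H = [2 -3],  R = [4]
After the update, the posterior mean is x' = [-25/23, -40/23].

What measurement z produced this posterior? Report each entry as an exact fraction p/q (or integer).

z = [3]

x̄ = F·x = [-1, -2]
P̄ = F·P·Fᵀ + Q = [4 0; 0 8]
S = H·P̄·Hᵀ + R = [92]
K = P̄·Hᵀ·S⁻¹ = [2/23; -6/23]
x' − x̄ = [-2/23, 6/23] = K·y
y = (KᵀK)⁻¹·Kᵀ·(x' − x̄) = [-1]
z = y + H·x̄ = [-1] + [4] = [3]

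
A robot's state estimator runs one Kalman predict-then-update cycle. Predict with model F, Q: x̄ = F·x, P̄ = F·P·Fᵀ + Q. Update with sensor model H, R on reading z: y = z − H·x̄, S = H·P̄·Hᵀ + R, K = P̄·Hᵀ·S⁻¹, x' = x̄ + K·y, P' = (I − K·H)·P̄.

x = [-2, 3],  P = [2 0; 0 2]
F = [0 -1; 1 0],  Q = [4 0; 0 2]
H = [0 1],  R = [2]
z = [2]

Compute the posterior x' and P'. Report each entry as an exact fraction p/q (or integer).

x̄ = F·x = [-3, -2]
P̄ = F·P·Fᵀ + Q = [6 0; 0 4]
y = z − H·x̄ = [4]
S = H·P̄·Hᵀ + R = [6]
K = P̄·Hᵀ·S⁻¹ = [0; 2/3]
x' = x̄ + K·y = [-3, 2/3]
P' = (I − K·H)·P̄ = [6 0; 0 4/3]

x' = [-3, 2/3]
P' = [6 0; 0 4/3]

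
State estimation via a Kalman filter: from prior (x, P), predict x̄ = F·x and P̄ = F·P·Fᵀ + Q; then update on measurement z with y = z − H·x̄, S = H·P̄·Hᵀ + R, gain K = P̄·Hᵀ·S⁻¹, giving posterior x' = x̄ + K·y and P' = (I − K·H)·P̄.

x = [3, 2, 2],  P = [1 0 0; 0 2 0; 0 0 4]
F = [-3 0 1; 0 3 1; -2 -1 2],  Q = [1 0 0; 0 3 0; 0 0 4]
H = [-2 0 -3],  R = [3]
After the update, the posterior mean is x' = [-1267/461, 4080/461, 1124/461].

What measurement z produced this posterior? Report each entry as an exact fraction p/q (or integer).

x̄ = F·x = [-7, 8, -4]
P̄ = F·P·Fᵀ + Q = [14 4 14; 4 25 2; 14 2 26]
S = H·P̄·Hᵀ + R = [461]
K = P̄·Hᵀ·S⁻¹ = [-70/461; -14/461; -106/461]
x' − x̄ = [1960/461, 392/461, 2968/461] = K·y
y = (KᵀK)⁻¹·Kᵀ·(x' − x̄) = [-28]
z = y + H·x̄ = [-28] + [26] = [-2]

z = [-2]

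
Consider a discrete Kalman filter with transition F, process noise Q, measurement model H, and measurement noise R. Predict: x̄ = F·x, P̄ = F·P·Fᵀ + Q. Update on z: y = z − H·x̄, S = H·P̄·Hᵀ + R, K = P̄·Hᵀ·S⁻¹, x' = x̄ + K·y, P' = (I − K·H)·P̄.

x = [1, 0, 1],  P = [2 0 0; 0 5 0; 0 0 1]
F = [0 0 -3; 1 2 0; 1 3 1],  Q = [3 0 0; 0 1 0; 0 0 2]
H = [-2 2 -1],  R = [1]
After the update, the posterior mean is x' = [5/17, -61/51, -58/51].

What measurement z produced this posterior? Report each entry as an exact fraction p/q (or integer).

x̄ = F·x = [-3, 1, 2]
P̄ = F·P·Fᵀ + Q = [12 0 -3; 0 23 32; -3 32 50]
S = H·P̄·Hᵀ + R = [51]
K = P̄·Hᵀ·S⁻¹ = [-7/17; 14/51; 20/51]
x' − x̄ = [56/17, -112/51, -160/51] = K·y
y = (KᵀK)⁻¹·Kᵀ·(x' − x̄) = [-8]
z = y + H·x̄ = [-8] + [6] = [-2]

z = [-2]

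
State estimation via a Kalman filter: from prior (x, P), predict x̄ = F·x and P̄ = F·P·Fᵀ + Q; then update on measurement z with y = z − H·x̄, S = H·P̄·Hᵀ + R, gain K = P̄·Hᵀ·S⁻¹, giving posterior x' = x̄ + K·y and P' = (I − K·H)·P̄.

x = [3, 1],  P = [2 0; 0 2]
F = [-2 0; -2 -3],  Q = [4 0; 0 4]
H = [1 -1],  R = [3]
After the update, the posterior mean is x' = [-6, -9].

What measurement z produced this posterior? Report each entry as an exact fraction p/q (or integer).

x̄ = F·x = [-6, -9]
P̄ = F·P·Fᵀ + Q = [12 8; 8 30]
S = H·P̄·Hᵀ + R = [29]
K = P̄·Hᵀ·S⁻¹ = [4/29; -22/29]
x' − x̄ = [0, 0] = K·y
y = (KᵀK)⁻¹·Kᵀ·(x' − x̄) = [0]
z = y + H·x̄ = [0] + [3] = [3]

z = [3]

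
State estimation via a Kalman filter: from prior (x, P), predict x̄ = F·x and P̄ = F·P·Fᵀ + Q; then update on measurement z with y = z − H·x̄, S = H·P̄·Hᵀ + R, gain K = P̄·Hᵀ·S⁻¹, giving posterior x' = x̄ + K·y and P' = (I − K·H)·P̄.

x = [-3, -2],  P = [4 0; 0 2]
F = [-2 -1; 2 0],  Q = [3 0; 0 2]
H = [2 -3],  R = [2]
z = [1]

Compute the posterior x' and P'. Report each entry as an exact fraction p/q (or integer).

x̄ = F·x = [8, -6]
P̄ = F·P·Fᵀ + Q = [21 -16; -16 18]
y = z − H·x̄ = [-33]
S = H·P̄·Hᵀ + R = [440]
K = P̄·Hᵀ·S⁻¹ = [9/44; -43/220]
x' = x̄ + K·y = [5/4, 9/20]
P' = (I − K·H)·P̄ = [57/22 35/22; 35/22 131/110]

x' = [5/4, 9/20]
P' = [57/22 35/22; 35/22 131/110]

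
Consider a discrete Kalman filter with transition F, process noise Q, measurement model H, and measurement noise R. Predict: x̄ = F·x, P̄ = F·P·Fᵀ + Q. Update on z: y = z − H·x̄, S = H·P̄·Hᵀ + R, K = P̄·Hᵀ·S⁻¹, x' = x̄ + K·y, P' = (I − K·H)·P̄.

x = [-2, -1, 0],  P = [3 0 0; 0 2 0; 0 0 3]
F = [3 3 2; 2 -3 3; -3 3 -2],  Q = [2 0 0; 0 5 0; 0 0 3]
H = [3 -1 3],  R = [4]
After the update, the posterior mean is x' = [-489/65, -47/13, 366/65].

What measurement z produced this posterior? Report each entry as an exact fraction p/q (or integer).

x̄ = F·x = [-9, -1, 3]
P̄ = F·P·Fᵀ + Q = [59 18 -21; 18 62 -54; -21 -54 60]
S = H·P̄·Hᵀ + R = [975]
K = P̄·Hᵀ·S⁻¹ = [32/325; -34/195; 57/325]
x' − x̄ = [96/65, -34/13, 171/65] = K·y
y = (KᵀK)⁻¹·Kᵀ·(x' − x̄) = [15]
z = y + H·x̄ = [15] + [-17] = [-2]

z = [-2]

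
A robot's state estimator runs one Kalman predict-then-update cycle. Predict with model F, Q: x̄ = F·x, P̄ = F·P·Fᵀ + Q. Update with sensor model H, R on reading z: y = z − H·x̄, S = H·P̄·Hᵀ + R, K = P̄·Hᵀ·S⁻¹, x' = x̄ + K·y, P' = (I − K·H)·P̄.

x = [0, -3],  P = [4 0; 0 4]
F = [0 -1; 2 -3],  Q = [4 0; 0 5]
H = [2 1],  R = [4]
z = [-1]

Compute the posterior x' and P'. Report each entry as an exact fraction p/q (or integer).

x' = [-25/141, -9/47]
P' = [344/141 -192/47; -192/47 492/47]

x̄ = F·x = [3, 9]
P̄ = F·P·Fᵀ + Q = [8 12; 12 57]
y = z − H·x̄ = [-16]
S = H·P̄·Hᵀ + R = [141]
K = P̄·Hᵀ·S⁻¹ = [28/141; 27/47]
x' = x̄ + K·y = [-25/141, -9/47]
P' = (I − K·H)·P̄ = [344/141 -192/47; -192/47 492/47]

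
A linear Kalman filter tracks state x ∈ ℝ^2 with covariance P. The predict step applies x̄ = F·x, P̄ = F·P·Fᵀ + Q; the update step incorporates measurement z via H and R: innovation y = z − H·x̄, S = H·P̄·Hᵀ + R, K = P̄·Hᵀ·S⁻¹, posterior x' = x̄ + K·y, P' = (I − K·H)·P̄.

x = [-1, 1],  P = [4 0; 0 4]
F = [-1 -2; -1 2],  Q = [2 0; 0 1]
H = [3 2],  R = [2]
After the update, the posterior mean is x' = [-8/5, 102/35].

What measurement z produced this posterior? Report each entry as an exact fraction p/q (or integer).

x̄ = F·x = [-1, 3]
P̄ = F·P·Fᵀ + Q = [22 -12; -12 21]
S = H·P̄·Hᵀ + R = [140]
K = P̄·Hᵀ·S⁻¹ = [3/10; 3/70]
x' − x̄ = [-3/5, -3/35] = K·y
y = (KᵀK)⁻¹·Kᵀ·(x' − x̄) = [-2]
z = y + H·x̄ = [-2] + [3] = [1]

z = [1]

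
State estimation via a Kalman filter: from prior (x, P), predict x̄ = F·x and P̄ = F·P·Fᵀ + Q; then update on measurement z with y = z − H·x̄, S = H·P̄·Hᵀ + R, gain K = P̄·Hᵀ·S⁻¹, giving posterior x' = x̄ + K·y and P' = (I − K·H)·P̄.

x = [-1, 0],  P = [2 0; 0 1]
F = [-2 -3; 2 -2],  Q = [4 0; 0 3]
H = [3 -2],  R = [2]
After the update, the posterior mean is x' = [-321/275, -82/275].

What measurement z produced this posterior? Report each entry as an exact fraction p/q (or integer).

x̄ = F·x = [2, -2]
P̄ = F·P·Fᵀ + Q = [21 -2; -2 15]
S = H·P̄·Hᵀ + R = [275]
K = P̄·Hᵀ·S⁻¹ = [67/275; -36/275]
x' − x̄ = [-871/275, 468/275] = K·y
y = (KᵀK)⁻¹·Kᵀ·(x' − x̄) = [-13]
z = y + H·x̄ = [-13] + [10] = [-3]

z = [-3]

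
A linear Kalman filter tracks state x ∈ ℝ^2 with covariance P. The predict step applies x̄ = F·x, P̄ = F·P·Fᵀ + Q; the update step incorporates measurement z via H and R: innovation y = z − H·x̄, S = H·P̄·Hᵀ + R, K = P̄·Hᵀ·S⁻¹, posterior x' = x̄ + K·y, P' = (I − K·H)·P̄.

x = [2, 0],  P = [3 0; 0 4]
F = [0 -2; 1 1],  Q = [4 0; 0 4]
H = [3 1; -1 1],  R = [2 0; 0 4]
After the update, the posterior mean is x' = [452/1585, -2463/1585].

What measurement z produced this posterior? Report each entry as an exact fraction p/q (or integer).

z = [-1, -3]

x̄ = F·x = [0, 2]
P̄ = F·P·Fᵀ + Q = [20 -8; -8 11]
S = H·P̄·Hᵀ + R = [145 -65; -65 51]
K = P̄·Hᵀ·S⁻¹ = [416/1585 -68/317; 286/1585 191/317]
x' − x̄ = [452/1585, -5633/1585] = K·y
y = (KᵀK)⁻¹·Kᵀ·(x' − x̄) = [-3, -5]
z = y + H·x̄ = [-3, -5] + [2, 2] = [-1, -3]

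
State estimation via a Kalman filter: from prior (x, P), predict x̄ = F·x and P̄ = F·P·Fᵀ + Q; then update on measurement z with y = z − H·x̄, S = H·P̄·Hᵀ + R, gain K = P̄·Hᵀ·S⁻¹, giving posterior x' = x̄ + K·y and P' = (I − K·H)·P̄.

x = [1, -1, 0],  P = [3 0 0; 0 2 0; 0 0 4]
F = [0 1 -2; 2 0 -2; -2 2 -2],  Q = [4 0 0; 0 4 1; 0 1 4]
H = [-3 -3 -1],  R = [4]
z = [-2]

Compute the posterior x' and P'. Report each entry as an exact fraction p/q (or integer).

x̄ = F·x = [-1, 2, -4]
P̄ = F·P·Fᵀ + Q = [22 16 20; 16 32 5; 20 5 40]
y = z − H·x̄ = [-3]
S = H·P̄·Hᵀ + R = [968]
K = P̄·Hᵀ·S⁻¹ = [-67/484; -149/968; -115/968]
x' = x̄ + K·y = [-283/484, 2383/968, -3527/968]
P' = (I − K·H)·P̄ = [835/242 -2239/484 1975/484; -2239/484 8775/968 -12295/968; 1975/484 -12295/968 25495/968]

x' = [-283/484, 2383/968, -3527/968]
P' = [835/242 -2239/484 1975/484; -2239/484 8775/968 -12295/968; 1975/484 -12295/968 25495/968]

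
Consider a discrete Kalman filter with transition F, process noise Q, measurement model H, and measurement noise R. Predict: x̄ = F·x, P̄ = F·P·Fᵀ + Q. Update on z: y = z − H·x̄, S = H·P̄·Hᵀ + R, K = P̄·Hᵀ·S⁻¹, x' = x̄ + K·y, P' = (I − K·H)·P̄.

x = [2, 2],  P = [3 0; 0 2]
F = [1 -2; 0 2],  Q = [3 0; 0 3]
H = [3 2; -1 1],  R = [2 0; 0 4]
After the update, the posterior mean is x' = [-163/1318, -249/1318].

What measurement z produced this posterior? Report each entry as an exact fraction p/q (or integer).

z = [-1, -1]

x̄ = F·x = [-2, 4]
P̄ = F·P·Fᵀ + Q = [14 -8; -8 11]
S = H·P̄·Hᵀ + R = [76 -28; -28 45]
K = P̄·Hᵀ·S⁻¹ = [277/1318 -236/659; 221/1318 347/659]
x' − x̄ = [2473/1318, -5521/1318] = K·y
y = (KᵀK)⁻¹·Kᵀ·(x' − x̄) = [-3, -7]
z = y + H·x̄ = [-3, -7] + [2, 6] = [-1, -1]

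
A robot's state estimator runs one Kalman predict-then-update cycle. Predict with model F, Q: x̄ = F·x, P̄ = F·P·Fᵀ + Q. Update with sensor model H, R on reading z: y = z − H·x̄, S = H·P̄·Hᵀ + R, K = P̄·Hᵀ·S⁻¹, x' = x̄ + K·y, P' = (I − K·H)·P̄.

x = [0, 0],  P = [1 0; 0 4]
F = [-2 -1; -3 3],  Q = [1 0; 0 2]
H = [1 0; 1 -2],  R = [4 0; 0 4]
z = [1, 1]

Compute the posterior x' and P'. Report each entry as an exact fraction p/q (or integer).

x' = [139/207, -106/621]
P' = [176/69 250/207; 250/207 962/621]

x̄ = F·x = [0, 0]
P̄ = F·P·Fᵀ + Q = [9 -6; -6 47]
y = z − H·x̄ = [1, 1]
S = H·P̄·Hᵀ + R = [13 21; 21 225]
K = P̄·Hᵀ·S⁻¹ = [44/69 7/207; 125/414 -587/1242]
x' = x̄ + K·y = [139/207, -106/621]
P' = (I − K·H)·P̄ = [176/69 250/207; 250/207 962/621]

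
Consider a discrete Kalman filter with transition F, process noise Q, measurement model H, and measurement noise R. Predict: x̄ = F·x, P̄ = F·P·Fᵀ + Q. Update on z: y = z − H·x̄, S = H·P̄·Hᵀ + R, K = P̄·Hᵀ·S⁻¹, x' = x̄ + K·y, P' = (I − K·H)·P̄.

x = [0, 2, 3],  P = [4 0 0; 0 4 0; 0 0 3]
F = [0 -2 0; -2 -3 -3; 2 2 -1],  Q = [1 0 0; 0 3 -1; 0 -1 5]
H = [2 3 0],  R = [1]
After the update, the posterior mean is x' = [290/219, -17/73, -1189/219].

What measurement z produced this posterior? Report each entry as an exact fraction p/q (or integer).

x̄ = F·x = [-4, -15, 1]
P̄ = F·P·Fᵀ + Q = [17 24 -16; 24 82 -32; -16 -32 40]
S = H·P̄·Hᵀ + R = [1095]
K = P̄·Hᵀ·S⁻¹ = [106/1095; 98/365; -128/1095]
x' − x̄ = [1166/219, 1078/73, -1408/219] = K·y
y = (KᵀK)⁻¹·Kᵀ·(x' − x̄) = [55]
z = y + H·x̄ = [55] + [-53] = [2]

z = [2]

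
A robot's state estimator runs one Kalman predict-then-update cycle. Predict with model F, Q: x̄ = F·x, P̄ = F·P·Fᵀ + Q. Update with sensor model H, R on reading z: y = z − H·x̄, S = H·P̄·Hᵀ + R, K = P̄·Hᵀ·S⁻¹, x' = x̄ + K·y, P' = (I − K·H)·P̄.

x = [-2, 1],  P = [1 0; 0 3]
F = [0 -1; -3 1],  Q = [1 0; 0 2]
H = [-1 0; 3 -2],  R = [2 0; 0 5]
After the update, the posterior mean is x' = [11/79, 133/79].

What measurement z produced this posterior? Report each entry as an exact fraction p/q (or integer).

x̄ = F·x = [-1, 7]
P̄ = F·P·Fᵀ + Q = [4 -3; -3 14]
S = H·P̄·Hᵀ + R = [6 -18; -18 133]
K = P̄·Hᵀ·S⁻¹ = [-104/237 6/79; -89/158 -28/79]
x' − x̄ = [90/79, -420/79] = K·y
y = (KᵀK)⁻¹·Kᵀ·(x' − x̄) = [0, 15]
z = y + H·x̄ = [0, 15] + [1, -17] = [1, -2]

z = [1, -2]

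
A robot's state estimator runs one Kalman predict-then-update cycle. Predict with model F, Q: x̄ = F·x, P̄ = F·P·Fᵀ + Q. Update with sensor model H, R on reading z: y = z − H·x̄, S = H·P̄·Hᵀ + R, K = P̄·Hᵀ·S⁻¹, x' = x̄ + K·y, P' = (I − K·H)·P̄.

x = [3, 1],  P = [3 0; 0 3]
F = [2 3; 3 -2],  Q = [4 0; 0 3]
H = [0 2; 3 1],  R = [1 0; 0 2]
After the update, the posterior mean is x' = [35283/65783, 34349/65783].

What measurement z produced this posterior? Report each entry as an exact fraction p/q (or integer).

z = [1, 2]

x̄ = F·x = [9, 7]
P̄ = F·P·Fᵀ + Q = [43 0; 0 42]
S = H·P̄·Hᵀ + R = [169 84; 84 431]
K = P̄·Hᵀ·S⁻¹ = [-10836/65783 21801/65783; 32676/65783 42/65783]
x' − x̄ = [-556764/65783, -426132/65783] = K·y
y = (KᵀK)⁻¹·Kᵀ·(x' − x̄) = [-13, -32]
z = y + H·x̄ = [-13, -32] + [14, 34] = [1, 2]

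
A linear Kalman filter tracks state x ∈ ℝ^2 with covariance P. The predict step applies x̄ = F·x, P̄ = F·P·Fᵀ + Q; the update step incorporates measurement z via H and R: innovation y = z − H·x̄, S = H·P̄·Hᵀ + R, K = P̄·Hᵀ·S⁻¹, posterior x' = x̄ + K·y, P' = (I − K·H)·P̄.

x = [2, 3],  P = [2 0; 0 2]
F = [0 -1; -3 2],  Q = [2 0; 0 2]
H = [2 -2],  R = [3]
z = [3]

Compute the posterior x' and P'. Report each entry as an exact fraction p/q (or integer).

x' = [-345/163, -576/163]
P' = [396/163 372/163; 372/163 468/163]

x̄ = F·x = [-3, 0]
P̄ = F·P·Fᵀ + Q = [4 -4; -4 28]
y = z − H·x̄ = [9]
S = H·P̄·Hᵀ + R = [163]
K = P̄·Hᵀ·S⁻¹ = [16/163; -64/163]
x' = x̄ + K·y = [-345/163, -576/163]
P' = (I − K·H)·P̄ = [396/163 372/163; 372/163 468/163]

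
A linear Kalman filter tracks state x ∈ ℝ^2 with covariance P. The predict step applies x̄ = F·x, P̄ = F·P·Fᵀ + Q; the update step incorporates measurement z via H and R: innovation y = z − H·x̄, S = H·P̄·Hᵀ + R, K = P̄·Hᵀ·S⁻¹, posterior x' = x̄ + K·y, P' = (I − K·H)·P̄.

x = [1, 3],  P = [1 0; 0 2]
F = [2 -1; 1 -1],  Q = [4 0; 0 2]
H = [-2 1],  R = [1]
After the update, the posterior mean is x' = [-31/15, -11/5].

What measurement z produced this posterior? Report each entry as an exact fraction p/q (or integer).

z = [2]

x̄ = F·x = [-1, -2]
P̄ = F·P·Fᵀ + Q = [10 4; 4 5]
S = H·P̄·Hᵀ + R = [30]
K = P̄·Hᵀ·S⁻¹ = [-8/15; -1/10]
x' − x̄ = [-16/15, -1/5] = K·y
y = (KᵀK)⁻¹·Kᵀ·(x' − x̄) = [2]
z = y + H·x̄ = [2] + [0] = [2]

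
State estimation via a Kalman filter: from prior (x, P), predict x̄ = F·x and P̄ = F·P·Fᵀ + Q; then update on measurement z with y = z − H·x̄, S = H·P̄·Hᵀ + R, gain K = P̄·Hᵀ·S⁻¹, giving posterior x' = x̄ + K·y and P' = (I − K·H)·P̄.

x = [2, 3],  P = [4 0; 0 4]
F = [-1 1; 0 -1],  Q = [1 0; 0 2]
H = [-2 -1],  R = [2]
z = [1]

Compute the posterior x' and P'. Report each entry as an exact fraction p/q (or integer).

x' = [1, -3]
P' = [2 -3; -3 41/7]

x̄ = F·x = [1, -3]
P̄ = F·P·Fᵀ + Q = [9 -4; -4 6]
y = z − H·x̄ = [0]
S = H·P̄·Hᵀ + R = [28]
K = P̄·Hᵀ·S⁻¹ = [-1/2; 1/14]
x' = x̄ + K·y = [1, -3]
P' = (I − K·H)·P̄ = [2 -3; -3 41/7]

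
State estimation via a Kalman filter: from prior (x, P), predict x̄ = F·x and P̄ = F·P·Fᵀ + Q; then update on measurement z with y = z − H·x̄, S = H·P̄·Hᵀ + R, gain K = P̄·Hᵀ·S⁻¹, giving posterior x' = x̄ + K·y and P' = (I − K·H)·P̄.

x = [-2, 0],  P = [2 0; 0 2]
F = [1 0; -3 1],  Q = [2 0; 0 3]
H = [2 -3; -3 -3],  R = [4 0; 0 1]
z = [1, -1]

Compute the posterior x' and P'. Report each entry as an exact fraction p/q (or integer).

x̄ = F·x = [-2, 6]
P̄ = F·P·Fᵀ + Q = [4 -6; -6 23]
y = z − H·x̄ = [23, 11]
S = H·P̄·Hᵀ + R = [299 165; 165 136]
K = P̄·Hᵀ·S⁻¹ = [2546/13439 -2496/13439; -2601/13439 -1884/13439]
x' = x̄ + K·y = [4224/13439, 87/13439]
P' = (I − K·H)·P̄ = [2536/13439 -1704/13439; -1704/13439 2332/13439]

x' = [4224/13439, 87/13439]
P' = [2536/13439 -1704/13439; -1704/13439 2332/13439]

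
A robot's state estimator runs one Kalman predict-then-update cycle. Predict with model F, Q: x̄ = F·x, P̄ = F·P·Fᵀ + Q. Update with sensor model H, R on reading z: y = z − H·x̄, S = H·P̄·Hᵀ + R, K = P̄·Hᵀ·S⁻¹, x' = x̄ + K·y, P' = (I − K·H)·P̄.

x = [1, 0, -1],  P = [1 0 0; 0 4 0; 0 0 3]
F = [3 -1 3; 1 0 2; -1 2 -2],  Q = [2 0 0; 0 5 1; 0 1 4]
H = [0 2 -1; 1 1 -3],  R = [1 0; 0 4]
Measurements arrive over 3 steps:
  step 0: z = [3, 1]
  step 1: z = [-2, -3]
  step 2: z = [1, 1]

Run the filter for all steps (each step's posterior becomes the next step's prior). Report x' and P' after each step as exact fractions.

step 0: x̄ = F·x = [0, -1, 1]
step 0: P̄ = F·P·Fᵀ + Q = [42 21 -29; 21 18 -12; -29 -12 33]
step 0: y = z − H·x̄ = [6, 5]
step 0: S = H·P̄·Hᵀ + R = [154 290; 290 649]
step 0: K = P̄·Hᵀ·S⁻¹ = [2579/15846 1255/7923; 1567/2641 -395/2641; 3607/15846 -2515/7923]
step 0: x' = x̄ + K·y = [14012/7923, 4786/2641, 6169/7923]
step 0: P' = (I − K·H)·P̄ = [105923/15846 3454/2641 38869/15846; 3454/2641 1947/2641 2327/2641; 38869/15846 2327/2641 24317/15846]
step 1: x̄ = F·x = [15395/2641, 26350/7923, 2366/7923]
step 1: P̄ = F·P·Fᵀ + Q = [284510/2641 127474/2641 -96682/2641; 127474/2641 437897/15846 -245525/15846; -96682/2641 -245525/15846 274187/15846]
step 1: y = z − H·x̄ = [-22060/2641, -89206/7923]
step 1: S = H·P̄·Hᵀ + R = [1007907/5282 921135/2641; 921135/2641 5579707/7923]
step 1: K = P̄·Hᵀ·S⁻¹ = [5553240/67258313 22636710/67258313; 37759937/67258313 -7012633/67258313; 1159487/6508869 -511856/2169623]
step 1: x' = x̄ + K·y = [90809215/67258313, -12763744/67258313, 9547774/6508869]
step 1: P' = (I − K·H)·P̄ = [488953930/67258313 83013362/67258313 5176564/2169623; 83013362/67258313 44868741/67258313 1676695/2169623; 5176564/2169623 1676695/2169623 8900683/6508869]
step 2: x̄ = F·x = [581172383/67258313, 864389633/201774939, -940972097/201774939]
step 2: P̄ = F·P·Fᵀ + Q = [7486311526/67258313 3275997040/67258313 -2555789080/67258313; 3275997040/67258313 5505102985/201774939 -3172642639/201774939; -2555789080/67258313 -3172642639/201774939 3598131514/201774939]
step 2: y = z − H·x̄ = [-822658808/67258313, -5229048134/201774939]
step 2: S = H·P̄·Hᵀ + R = [12836962983/67258313 23778816155/67258313; 23778816155/67258313 145850362459/201774939]
step 2: K = P̄·Hᵀ·S⁻¹ = [33864108175/436078463499 49581887791/145359487833; 488646674053/872156926998 -30132086657/290718975666; 461259625783/2616470780994 -204571336097/872156926998]
step 2: x' = x̄ + K·y = [-500873771429/436078463499, 51050267792/436078463499, -969554968972/1308235390497]
step 2: P' = (I − K·H)·P̄ = [1064839473724/145359487833 180075206147/145359487833 1046587128707/436078463499; 180075206147/145359487833 193865086595/290718975666 674543845517/872156926998; 1046587128707/436078463499 674543845517/872156926998 3586003447319/2616470780994]

step 0: x' = [14012/7923, 4786/2641, 6169/7923], P' = [105923/15846 3454/2641 38869/15846; 3454/2641 1947/2641 2327/2641; 38869/15846 2327/2641 24317/15846]
step 1: x' = [90809215/67258313, -12763744/67258313, 9547774/6508869], P' = [488953930/67258313 83013362/67258313 5176564/2169623; 83013362/67258313 44868741/67258313 1676695/2169623; 5176564/2169623 1676695/2169623 8900683/6508869]
step 2: x' = [-500873771429/436078463499, 51050267792/436078463499, -969554968972/1308235390497], P' = [1064839473724/145359487833 180075206147/145359487833 1046587128707/436078463499; 180075206147/145359487833 193865086595/290718975666 674543845517/872156926998; 1046587128707/436078463499 674543845517/872156926998 3586003447319/2616470780994]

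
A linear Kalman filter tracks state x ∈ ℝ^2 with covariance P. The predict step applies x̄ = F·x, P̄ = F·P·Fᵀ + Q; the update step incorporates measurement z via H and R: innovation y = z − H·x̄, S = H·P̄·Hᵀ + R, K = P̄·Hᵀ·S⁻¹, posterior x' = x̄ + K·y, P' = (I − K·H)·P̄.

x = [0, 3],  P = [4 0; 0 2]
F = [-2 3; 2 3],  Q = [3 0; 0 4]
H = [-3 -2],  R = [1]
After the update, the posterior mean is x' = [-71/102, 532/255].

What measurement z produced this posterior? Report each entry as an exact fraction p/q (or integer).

x̄ = F·x = [9, 9]
P̄ = F·P·Fᵀ + Q = [37 2; 2 38]
S = H·P̄·Hᵀ + R = [510]
K = P̄·Hᵀ·S⁻¹ = [-23/102; -41/255]
x' − x̄ = [-989/102, -1763/255] = K·y
y = (KᵀK)⁻¹·Kᵀ·(x' − x̄) = [43]
z = y + H·x̄ = [43] + [-45] = [-2]

z = [-2]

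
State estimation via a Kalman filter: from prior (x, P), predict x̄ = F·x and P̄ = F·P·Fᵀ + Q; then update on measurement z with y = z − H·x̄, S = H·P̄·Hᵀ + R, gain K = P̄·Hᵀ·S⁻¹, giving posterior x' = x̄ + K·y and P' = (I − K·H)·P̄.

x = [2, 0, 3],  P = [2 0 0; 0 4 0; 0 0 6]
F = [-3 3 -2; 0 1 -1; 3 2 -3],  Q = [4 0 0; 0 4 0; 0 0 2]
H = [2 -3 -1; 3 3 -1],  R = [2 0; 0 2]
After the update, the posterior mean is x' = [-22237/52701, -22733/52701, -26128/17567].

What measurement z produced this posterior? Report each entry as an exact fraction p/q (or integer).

z = [2, -1]

x̄ = F·x = [-12, -3, -3]
P̄ = F·P·Fᵀ + Q = [82 24 42; 24 14 26; 42 26 90]
S = H·P̄·Hᵀ + R = [246 174; 174 980]
K = P̄·Hᵀ·S⁻¹ = [244/52701 4933/17567; -8728/52701 2094/17567; -8513/17567 3555/17567]
x' − x̄ = [610175/52701, 135370/52701, 26573/17567] = K·y
y = (KᵀK)⁻¹·Kᵀ·(x' − x̄) = [14, 41]
z = y + H·x̄ = [14, 41] + [-12, -42] = [2, -1]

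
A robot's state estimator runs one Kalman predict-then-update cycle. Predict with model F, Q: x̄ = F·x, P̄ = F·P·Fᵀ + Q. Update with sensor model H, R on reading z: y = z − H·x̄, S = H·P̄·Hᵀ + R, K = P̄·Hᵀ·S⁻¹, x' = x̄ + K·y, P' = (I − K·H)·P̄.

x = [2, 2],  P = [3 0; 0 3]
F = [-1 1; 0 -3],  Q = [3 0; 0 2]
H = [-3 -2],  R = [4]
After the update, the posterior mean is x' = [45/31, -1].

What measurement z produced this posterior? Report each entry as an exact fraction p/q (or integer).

x̄ = F·x = [0, -6]
P̄ = F·P·Fᵀ + Q = [9 -9; -9 29]
S = H·P̄·Hᵀ + R = [93]
K = P̄·Hᵀ·S⁻¹ = [-3/31; -1/3]
x' − x̄ = [45/31, 5] = K·y
y = (KᵀK)⁻¹·Kᵀ·(x' − x̄) = [-15]
z = y + H·x̄ = [-15] + [12] = [-3]

z = [-3]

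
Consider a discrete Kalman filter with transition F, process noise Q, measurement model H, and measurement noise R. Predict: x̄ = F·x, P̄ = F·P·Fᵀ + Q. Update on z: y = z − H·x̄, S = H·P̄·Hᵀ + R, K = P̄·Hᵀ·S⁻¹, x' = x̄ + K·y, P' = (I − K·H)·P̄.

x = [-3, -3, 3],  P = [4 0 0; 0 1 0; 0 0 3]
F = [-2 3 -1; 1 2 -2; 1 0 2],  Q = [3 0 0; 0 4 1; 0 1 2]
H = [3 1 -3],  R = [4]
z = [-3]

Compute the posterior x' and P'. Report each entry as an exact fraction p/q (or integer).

x' = [699/787, -9582/787, -1656/787]
P' = [5076/787 -4775/787 3299/787; -4775/787 15639/787 362/787; 3299/787 362/787 3557/787]

x̄ = F·x = [-6, -15, 3]
P̄ = F·P·Fᵀ + Q = [31 4 -14; 4 24 -7; -14 -7 18]
y = z − H·x̄ = [39]
S = H·P̄·Hᵀ + R = [787]
K = P̄·Hᵀ·S⁻¹ = [139/787; 57/787; -103/787]
x' = x̄ + K·y = [699/787, -9582/787, -1656/787]
P' = (I − K·H)·P̄ = [5076/787 -4775/787 3299/787; -4775/787 15639/787 362/787; 3299/787 362/787 3557/787]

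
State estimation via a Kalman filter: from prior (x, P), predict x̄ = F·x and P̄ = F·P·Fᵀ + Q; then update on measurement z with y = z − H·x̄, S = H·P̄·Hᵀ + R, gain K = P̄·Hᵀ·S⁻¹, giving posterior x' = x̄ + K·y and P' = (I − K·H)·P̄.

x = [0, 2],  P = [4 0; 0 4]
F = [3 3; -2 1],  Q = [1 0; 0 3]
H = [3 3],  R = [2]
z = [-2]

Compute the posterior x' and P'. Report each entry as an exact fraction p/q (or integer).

x' = [-33/25, 17/25]
P' = [13961/650 -13839/650; -13839/650 13861/650]

x̄ = F·x = [6, 2]
P̄ = F·P·Fᵀ + Q = [73 -12; -12 23]
y = z − H·x̄ = [-26]
S = H·P̄·Hᵀ + R = [650]
K = P̄·Hᵀ·S⁻¹ = [183/650; 33/650]
x' = x̄ + K·y = [-33/25, 17/25]
P' = (I − K·H)·P̄ = [13961/650 -13839/650; -13839/650 13861/650]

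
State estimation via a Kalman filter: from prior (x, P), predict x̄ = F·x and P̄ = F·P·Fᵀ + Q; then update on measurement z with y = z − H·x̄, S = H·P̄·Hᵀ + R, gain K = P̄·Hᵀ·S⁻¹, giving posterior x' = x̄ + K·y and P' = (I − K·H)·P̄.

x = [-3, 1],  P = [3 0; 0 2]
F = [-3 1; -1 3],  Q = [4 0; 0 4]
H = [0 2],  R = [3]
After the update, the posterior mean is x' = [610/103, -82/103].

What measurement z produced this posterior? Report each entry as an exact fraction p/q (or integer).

x̄ = F·x = [10, 6]
P̄ = F·P·Fᵀ + Q = [33 15; 15 25]
S = H·P̄·Hᵀ + R = [103]
K = P̄·Hᵀ·S⁻¹ = [30/103; 50/103]
x' − x̄ = [-420/103, -700/103] = K·y
y = (KᵀK)⁻¹·Kᵀ·(x' − x̄) = [-14]
z = y + H·x̄ = [-14] + [12] = [-2]

z = [-2]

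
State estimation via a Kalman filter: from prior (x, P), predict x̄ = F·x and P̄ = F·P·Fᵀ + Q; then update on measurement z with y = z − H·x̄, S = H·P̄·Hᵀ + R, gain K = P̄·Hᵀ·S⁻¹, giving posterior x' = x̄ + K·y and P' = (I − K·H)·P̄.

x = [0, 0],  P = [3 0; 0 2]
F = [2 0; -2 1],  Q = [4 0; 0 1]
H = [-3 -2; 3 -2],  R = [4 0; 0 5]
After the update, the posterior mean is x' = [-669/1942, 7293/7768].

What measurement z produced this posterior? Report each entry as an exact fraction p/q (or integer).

z = [-1, -3]

x̄ = F·x = [0, 0]
P̄ = F·P·Fᵀ + Q = [16 -12; -12 15]
S = H·P̄·Hᵀ + R = [64 -84; -84 353]
K = P̄·Hᵀ·S⁻¹ = [-303/1942 162/971; -1713/7768 -465/1942]
x' − x̄ = [-669/1942, 7293/7768] = K·y
y = (KᵀK)⁻¹·Kᵀ·(x' − x̄) = [-1, -3]
z = y + H·x̄ = [-1, -3] + [0, 0] = [-1, -3]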